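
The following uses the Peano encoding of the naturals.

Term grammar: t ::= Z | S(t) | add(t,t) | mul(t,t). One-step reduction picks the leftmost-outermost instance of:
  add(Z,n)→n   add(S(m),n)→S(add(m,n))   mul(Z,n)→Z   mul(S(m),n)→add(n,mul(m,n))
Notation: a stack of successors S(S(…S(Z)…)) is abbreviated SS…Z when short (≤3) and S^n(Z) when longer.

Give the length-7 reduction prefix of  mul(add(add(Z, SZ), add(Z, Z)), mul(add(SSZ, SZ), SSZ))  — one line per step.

  start: mul(add(add(Z, SZ), add(Z, Z)), mul(add(SSZ, SZ), SSZ))
  →1  mul(add(SZ, add(Z, Z)), mul(add(SSZ, SZ), SSZ))
  →2  mul(S(add(Z, add(Z, Z))), mul(add(SSZ, SZ), SSZ))
  →3  add(mul(add(SSZ, SZ), SSZ), mul(add(Z, add(Z, Z)), mul(add(SSZ, SZ), SSZ)))
  →4  add(mul(S(add(SZ, SZ)), SSZ), mul(add(Z, add(Z, Z)), mul(add(SSZ, SZ), SSZ)))
  →5  add(add(SSZ, mul(add(SZ, SZ), SSZ)), mul(add(Z, add(Z, Z)), mul(add(SSZ, SZ), SSZ)))
  →6  add(S(add(SZ, mul(add(SZ, SZ), SSZ))), mul(add(Z, add(Z, Z)), mul(add(SSZ, SZ), SSZ)))
  →7  S(add(add(SZ, mul(add(SZ, SZ), SSZ)), mul(add(Z, add(Z, Z)), mul(add(SSZ, SZ), SSZ))))

Answer: after 7 steps: S(add(add(SZ, mul(add(SZ, SZ), SSZ)), mul(add(Z, add(Z, Z)), mul(add(SSZ, SZ), SSZ))))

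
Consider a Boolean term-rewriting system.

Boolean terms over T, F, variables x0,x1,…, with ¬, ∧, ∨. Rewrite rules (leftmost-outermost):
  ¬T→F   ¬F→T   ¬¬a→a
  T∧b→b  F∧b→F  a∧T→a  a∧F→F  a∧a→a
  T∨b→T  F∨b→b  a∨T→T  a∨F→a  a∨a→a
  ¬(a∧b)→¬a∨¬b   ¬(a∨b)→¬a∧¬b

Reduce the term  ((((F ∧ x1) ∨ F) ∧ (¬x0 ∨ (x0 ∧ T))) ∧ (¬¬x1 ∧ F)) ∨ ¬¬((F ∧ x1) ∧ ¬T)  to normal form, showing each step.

Answer: normal form = F  (in 8 steps)

Reduction:
  start: ((((F ∧ x1) ∨ F) ∧ (¬x0 ∨ (x0 ∧ T))) ∧ (¬¬x1 ∧ F)) ∨ ¬¬((F ∧ x1) ∧ ¬T)
  [1] (((F ∧ x1) ∧ (¬x0 ∨ (x0 ∧ T))) ∧ (¬¬x1 ∧ F)) ∨ ¬¬((F ∧ x1) ∧ ¬T)
  [2] ((F ∧ (¬x0 ∨ (x0 ∧ T))) ∧ (¬¬x1 ∧ F)) ∨ ¬¬((F ∧ x1) ∧ ¬T)
  [3] (F ∧ (¬¬x1 ∧ F)) ∨ ¬¬((F ∧ x1) ∧ ¬T)
  [4] F ∨ ¬¬((F ∧ x1) ∧ ¬T)
  [5] ¬¬((F ∧ x1) ∧ ¬T)
  [6] (F ∧ x1) ∧ ¬T
  [7] F ∧ ¬T
  [8] F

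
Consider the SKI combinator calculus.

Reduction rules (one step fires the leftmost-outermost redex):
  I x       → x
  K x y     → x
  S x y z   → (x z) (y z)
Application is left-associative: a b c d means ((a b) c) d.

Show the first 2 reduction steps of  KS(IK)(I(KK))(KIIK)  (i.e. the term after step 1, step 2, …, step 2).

  start: KS(IK)(I(KK))(KIIK)
  [1] S(I(KK))(KIIK)
  [2] S(KK)(KIIK)

Answer: after 2 steps: S(KK)(KIIK)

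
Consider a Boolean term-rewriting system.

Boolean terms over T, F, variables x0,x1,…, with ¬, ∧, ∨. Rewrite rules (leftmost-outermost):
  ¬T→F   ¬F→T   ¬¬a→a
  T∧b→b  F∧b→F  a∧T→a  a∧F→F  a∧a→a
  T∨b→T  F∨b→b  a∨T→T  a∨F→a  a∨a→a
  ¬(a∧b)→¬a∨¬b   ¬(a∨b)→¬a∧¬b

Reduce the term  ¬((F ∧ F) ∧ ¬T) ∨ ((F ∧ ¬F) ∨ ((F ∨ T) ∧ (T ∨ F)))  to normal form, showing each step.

  start: ¬((F ∧ F) ∧ ¬T) ∨ ((F ∧ ¬F) ∨ ((F ∨ T) ∧ (T ∨ F)))
  step 1: (¬(F ∧ F) ∨ ¬¬T) ∨ ((F ∧ ¬F) ∨ ((F ∨ T) ∧ (T ∨ F)))
  step 2: ((¬F ∨ ¬F) ∨ ¬¬T) ∨ ((F ∧ ¬F) ∨ ((F ∨ T) ∧ (T ∨ F)))
  step 3: (¬F ∨ ¬¬T) ∨ ((F ∧ ¬F) ∨ ((F ∨ T) ∧ (T ∨ F)))
  step 4: (T ∨ ¬¬T) ∨ ((F ∧ ¬F) ∨ ((F ∨ T) ∧ (T ∨ F)))
  step 5: T ∨ ((F ∧ ¬F) ∨ ((F ∨ T) ∧ (T ∨ F)))
  step 6: T

Answer: normal form = T  (in 6 steps)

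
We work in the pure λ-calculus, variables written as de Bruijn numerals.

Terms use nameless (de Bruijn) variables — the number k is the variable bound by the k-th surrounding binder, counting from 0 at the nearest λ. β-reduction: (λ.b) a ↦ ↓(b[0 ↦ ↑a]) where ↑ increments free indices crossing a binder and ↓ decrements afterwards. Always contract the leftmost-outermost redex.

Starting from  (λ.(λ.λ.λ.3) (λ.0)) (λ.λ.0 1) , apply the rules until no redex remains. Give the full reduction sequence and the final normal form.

  start: (λ.(λ.λ.λ.3) (λ.0)) (λ.λ.0 1)
  →1  (λ.λ.λ.λ.λ.0 1) (λ.0)
  →2  λ.λ.λ.λ.0 1

Answer: normal form = λ.λ.λ.λ.0 1  (in 2 steps)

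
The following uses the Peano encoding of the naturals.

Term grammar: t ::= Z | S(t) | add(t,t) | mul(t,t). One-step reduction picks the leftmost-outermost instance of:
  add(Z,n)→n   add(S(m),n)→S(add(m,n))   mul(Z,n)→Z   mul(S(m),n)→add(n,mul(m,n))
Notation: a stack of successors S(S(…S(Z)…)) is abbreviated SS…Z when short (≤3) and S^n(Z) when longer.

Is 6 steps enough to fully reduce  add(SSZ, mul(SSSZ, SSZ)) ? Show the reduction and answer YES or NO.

  start: add(SSZ, mul(SSSZ, SSZ))
  [1] S(add(SZ, mul(SSSZ, SSZ)))
  [2] S(S(add(Z, mul(SSSZ, SSZ))))
  [3] S(S(mul(SSSZ, SSZ)))
  [4] S(S(add(SSZ, mul(SSZ, SSZ))))
  [5] S(S(S(add(SZ, mul(SSZ, SSZ)))))
  [6] S(S(S(S(add(Z, mul(SSZ, SSZ))))))

Answer: NO — after 6 steps the term is S(S(S(S(add(Z, mul(SSZ, SSZ)))))), not yet normal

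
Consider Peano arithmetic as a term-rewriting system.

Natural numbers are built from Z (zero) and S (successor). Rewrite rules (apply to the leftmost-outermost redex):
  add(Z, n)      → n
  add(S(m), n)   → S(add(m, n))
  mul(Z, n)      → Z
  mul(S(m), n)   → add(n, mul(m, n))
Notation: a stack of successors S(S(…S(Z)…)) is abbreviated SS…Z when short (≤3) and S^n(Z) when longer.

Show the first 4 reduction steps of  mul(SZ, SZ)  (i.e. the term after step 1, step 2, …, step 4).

  start: mul(SZ, SZ)
  [1] add(SZ, mul(Z, SZ))
  [2] S(add(Z, mul(Z, SZ)))
  [3] S(mul(Z, SZ))
  [4] SZ

Answer: after 4 steps: SZ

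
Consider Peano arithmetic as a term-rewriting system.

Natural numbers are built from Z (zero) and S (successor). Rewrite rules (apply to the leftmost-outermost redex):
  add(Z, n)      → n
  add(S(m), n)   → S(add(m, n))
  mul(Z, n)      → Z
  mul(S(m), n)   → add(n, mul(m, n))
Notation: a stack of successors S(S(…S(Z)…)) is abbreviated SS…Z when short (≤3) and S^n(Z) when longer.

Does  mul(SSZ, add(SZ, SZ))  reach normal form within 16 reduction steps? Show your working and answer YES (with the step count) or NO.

Answer: YES — reaches normal form S^4(Z) in 13 ≤ 16 steps

Working:
  start: mul(SSZ, add(SZ, SZ))
  [1] add(add(SZ, SZ), mul(SZ, add(SZ, SZ)))
  [2] add(S(add(Z, SZ)), mul(SZ, add(SZ, SZ)))
  [3] S(add(add(Z, SZ), mul(SZ, add(SZ, SZ))))
  [4] S(add(SZ, mul(SZ, add(SZ, SZ))))
  [5] S(S(add(Z, mul(SZ, add(SZ, SZ)))))
  [6] S(S(mul(SZ, add(SZ, SZ))))
  [7] S(S(add(add(SZ, SZ), mul(Z, add(SZ, SZ)))))
  [8] S(S(add(S(add(Z, SZ)), mul(Z, add(SZ, SZ)))))
  [9] S(S(S(add(add(Z, SZ), mul(Z, add(SZ, SZ))))))
  [10] S(S(S(add(SZ, mul(Z, add(SZ, SZ))))))
  [11] S(S(S(S(add(Z, mul(Z, add(SZ, SZ)))))))
  [12] S(S(S(S(mul(Z, add(SZ, SZ))))))
  [13] S^4(Z)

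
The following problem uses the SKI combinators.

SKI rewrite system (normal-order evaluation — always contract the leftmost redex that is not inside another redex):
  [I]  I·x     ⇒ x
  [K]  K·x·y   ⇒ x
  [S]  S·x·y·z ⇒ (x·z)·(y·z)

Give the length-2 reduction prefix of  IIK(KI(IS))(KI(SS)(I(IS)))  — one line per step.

  start: IIK(KI(IS))(KI(SS)(I(IS)))
  step 1: IK(KI(IS))(KI(SS)(I(IS)))
  step 2: K(KI(IS))(KI(SS)(I(IS)))

Answer: after 2 steps: K(KI(IS))(KI(SS)(I(IS)))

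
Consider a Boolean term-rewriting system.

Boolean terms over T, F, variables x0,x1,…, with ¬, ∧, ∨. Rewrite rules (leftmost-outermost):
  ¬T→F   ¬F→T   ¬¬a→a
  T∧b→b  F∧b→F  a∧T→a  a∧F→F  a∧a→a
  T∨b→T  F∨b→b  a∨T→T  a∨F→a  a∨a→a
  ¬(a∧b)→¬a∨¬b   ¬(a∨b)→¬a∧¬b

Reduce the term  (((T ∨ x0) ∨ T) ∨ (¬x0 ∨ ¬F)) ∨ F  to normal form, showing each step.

  start: (((T ∨ x0) ∨ T) ∨ (¬x0 ∨ ¬F)) ∨ F
  →1  ((T ∨ x0) ∨ T) ∨ (¬x0 ∨ ¬F)
  →2  T ∨ (¬x0 ∨ ¬F)
  →3  T

Answer: normal form = T  (in 3 steps)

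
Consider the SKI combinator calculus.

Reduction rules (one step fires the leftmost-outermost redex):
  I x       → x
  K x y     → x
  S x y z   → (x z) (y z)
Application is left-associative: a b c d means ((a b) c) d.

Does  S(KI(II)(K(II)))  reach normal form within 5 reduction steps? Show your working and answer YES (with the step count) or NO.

  start: S(KI(II)(K(II)))
  →1  S(I(K(II)))
  →2  S(K(II))
  →3  S(KI)

Answer: YES — reaches normal form S(KI) in 3 ≤ 5 steps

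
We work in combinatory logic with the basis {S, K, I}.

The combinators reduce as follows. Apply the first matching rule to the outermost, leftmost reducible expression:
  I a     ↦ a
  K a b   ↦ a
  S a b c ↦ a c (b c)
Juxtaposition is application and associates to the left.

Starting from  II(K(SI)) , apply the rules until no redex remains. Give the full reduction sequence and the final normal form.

  start: II(K(SI))
  step 1: I(K(SI))
  step 2: K(SI)

Answer: normal form = K(SI)  (in 2 steps)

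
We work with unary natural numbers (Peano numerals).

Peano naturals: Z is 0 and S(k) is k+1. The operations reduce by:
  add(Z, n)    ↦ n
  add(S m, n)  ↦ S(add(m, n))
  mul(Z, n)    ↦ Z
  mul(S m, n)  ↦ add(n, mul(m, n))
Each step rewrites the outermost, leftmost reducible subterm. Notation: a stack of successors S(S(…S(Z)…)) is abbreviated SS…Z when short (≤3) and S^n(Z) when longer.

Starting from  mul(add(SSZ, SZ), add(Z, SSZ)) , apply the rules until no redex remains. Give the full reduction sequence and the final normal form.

  start: mul(add(SSZ, SZ), add(Z, SSZ))
  →1  mul(S(add(SZ, SZ)), add(Z, SSZ))
  →2  add(add(Z, SSZ), mul(add(SZ, SZ), add(Z, SSZ)))
  →3  add(SSZ, mul(add(SZ, SZ), add(Z, SSZ)))
  →4  S(add(SZ, mul(add(SZ, SZ), add(Z, SSZ))))
  →5  S(S(add(Z, mul(add(SZ, SZ), add(Z, SSZ)))))
  →6  S(S(mul(add(SZ, SZ), add(Z, SSZ))))
  →7  S(S(mul(S(add(Z, SZ)), add(Z, SSZ))))
  →8  S(S(add(add(Z, SSZ), mul(add(Z, SZ), add(Z, SSZ)))))
  →9  S(S(add(SSZ, mul(add(Z, SZ), add(Z, SSZ)))))
  →10  S(S(S(add(SZ, mul(add(Z, SZ), add(Z, SSZ))))))
  →11  S(S(S(S(add(Z, mul(add(Z, SZ), add(Z, SSZ)))))))
  →12  S(S(S(S(mul(add(Z, SZ), add(Z, SSZ))))))
  →13  S(S(S(S(mul(SZ, add(Z, SSZ))))))
  →14  S(S(S(S(add(add(Z, SSZ), mul(Z, add(Z, SSZ)))))))
  →15  S(S(S(S(add(SSZ, mul(Z, add(Z, SSZ)))))))
  →16  S(S(S(S(S(add(SZ, mul(Z, add(Z, SSZ))))))))
  →17  S(S(S(S(S(S(add(Z, mul(Z, add(Z, SSZ)))))))))
  →18  S(S(S(S(S(S(mul(Z, add(Z, SSZ))))))))
  →19  S^6(Z)

Answer: normal form = S^6(Z)  (in 19 steps)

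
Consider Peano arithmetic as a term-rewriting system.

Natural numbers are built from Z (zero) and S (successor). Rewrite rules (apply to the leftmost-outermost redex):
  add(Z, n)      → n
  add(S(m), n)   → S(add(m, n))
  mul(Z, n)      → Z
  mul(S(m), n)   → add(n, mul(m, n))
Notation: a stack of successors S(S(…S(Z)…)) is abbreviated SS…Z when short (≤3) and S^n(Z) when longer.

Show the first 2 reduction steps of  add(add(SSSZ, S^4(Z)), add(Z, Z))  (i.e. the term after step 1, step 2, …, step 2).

Answer: after 2 steps: S(add(add(SSZ, S^4(Z)), add(Z, Z)))

Derivation:
  start: add(add(SSSZ, S^4(Z)), add(Z, Z))
  step 1: add(S(add(SSZ, S^4(Z))), add(Z, Z))
  step 2: S(add(add(SSZ, S^4(Z)), add(Z, Z)))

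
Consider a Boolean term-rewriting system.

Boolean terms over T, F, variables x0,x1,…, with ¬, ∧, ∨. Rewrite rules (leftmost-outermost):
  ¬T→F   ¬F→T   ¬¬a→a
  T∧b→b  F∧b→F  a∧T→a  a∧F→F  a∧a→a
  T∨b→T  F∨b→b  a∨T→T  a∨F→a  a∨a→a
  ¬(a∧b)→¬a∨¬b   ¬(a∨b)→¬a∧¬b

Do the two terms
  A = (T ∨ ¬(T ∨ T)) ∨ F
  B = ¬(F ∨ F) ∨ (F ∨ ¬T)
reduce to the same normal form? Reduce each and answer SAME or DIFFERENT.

Answer: SAME — A ⇓ T, B ⇓ T

Derivation:
Term A:
  start: (T ∨ ¬(T ∨ T)) ∨ F
  [1] T ∨ ¬(T ∨ T)
  [2] T

Term B:
  start: ¬(F ∨ F) ∨ (F ∨ ¬T)
  [1] (¬F ∧ ¬F) ∨ (F ∨ ¬T)
  [2] ¬F ∨ (F ∨ ¬T)
  [3] T ∨ (F ∨ ¬T)
  [4] T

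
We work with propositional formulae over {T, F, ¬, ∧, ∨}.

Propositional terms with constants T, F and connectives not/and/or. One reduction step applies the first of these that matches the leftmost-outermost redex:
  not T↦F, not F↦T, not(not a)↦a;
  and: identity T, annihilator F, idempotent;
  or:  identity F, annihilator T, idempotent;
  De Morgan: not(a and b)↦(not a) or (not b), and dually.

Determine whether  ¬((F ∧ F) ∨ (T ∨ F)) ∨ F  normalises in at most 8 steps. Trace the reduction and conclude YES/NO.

  start: ¬((F ∧ F) ∨ (T ∨ F)) ∨ F
  step 1: ¬((F ∧ F) ∨ (T ∨ F))
  step 2: ¬(F ∧ F) ∧ ¬(T ∨ F)
  step 3: (¬F ∨ ¬F) ∧ ¬(T ∨ F)
  step 4: ¬F ∧ ¬(T ∨ F)
  step 5: T ∧ ¬(T ∨ F)
  step 6: ¬(T ∨ F)
  step 7: ¬T ∧ ¬F
  step 8: F ∧ ¬F

Answer: NO — after 8 steps the term is F ∧ ¬F, not yet normal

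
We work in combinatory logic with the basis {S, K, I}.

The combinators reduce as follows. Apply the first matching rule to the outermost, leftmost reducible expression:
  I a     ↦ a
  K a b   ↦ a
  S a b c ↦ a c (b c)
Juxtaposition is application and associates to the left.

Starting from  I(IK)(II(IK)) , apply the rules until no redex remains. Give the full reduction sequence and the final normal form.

Answer: normal form = KK  (in 5 steps)

Derivation:
  start: I(IK)(II(IK))
  →1  IK(II(IK))
  →2  K(II(IK))
  →3  K(I(IK))
  →4  K(IK)
  →5  KK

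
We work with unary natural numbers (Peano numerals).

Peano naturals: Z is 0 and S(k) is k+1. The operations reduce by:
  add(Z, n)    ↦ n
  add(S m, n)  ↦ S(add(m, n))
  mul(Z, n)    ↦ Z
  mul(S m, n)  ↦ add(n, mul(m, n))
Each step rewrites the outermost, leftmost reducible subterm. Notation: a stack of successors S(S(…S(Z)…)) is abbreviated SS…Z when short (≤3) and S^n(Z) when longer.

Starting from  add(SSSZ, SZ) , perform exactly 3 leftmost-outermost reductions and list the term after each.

Answer: after 3 steps: S(S(S(add(Z, SZ))))

Reduction:
  start: add(SSSZ, SZ)
  →1  S(add(SSZ, SZ))
  →2  S(S(add(SZ, SZ)))
  →3  S(S(S(add(Z, SZ))))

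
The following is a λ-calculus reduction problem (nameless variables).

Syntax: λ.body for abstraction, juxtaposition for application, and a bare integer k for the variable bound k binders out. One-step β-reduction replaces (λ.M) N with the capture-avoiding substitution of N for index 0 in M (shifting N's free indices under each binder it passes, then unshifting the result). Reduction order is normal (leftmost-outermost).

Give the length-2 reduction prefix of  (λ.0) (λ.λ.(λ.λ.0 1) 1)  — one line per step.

  start: (λ.0) (λ.λ.(λ.λ.0 1) 1)
  step 1: λ.λ.(λ.λ.0 1) 1
  step 2: λ.λ.λ.0 2

Answer: after 2 steps: λ.λ.λ.0 2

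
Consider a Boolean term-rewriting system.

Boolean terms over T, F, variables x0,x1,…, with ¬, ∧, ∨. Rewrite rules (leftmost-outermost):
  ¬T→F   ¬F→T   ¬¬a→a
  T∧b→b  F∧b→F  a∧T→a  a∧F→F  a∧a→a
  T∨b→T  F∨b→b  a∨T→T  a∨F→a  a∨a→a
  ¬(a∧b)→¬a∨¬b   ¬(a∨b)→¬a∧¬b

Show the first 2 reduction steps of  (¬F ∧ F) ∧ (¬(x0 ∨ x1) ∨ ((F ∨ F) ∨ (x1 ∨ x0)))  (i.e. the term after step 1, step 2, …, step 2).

Answer: after 2 steps: F

Working:
  start: (¬F ∧ F) ∧ (¬(x0 ∨ x1) ∨ ((F ∨ F) ∨ (x1 ∨ x0)))
  →1  F ∧ (¬(x0 ∨ x1) ∨ ((F ∨ F) ∨ (x1 ∨ x0)))
  →2  F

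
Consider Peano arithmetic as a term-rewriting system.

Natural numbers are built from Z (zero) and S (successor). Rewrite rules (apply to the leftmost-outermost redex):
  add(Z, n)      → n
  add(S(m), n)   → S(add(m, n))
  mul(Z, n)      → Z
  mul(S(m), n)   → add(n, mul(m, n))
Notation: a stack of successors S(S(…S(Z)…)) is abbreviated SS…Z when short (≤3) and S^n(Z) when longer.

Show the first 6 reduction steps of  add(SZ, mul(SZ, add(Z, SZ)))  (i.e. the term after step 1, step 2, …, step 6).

Answer: after 6 steps: S(S(mul(Z, add(Z, SZ))))

Working:
  start: add(SZ, mul(SZ, add(Z, SZ)))
  step 1: S(add(Z, mul(SZ, add(Z, SZ))))
  step 2: S(mul(SZ, add(Z, SZ)))
  step 3: S(add(add(Z, SZ), mul(Z, add(Z, SZ))))
  step 4: S(add(SZ, mul(Z, add(Z, SZ))))
  step 5: S(S(add(Z, mul(Z, add(Z, SZ)))))
  step 6: S(S(mul(Z, add(Z, SZ))))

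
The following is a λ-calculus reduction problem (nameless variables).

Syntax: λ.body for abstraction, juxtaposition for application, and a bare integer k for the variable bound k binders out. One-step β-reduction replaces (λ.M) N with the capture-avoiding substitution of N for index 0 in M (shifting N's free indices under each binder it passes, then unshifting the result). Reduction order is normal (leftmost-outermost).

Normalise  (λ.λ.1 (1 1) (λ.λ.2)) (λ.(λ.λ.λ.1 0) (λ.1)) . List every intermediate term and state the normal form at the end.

Answer: normal form = λ.λ.λ.2  (in 5 steps)

Reduction:
  start: (λ.λ.1 (1 1) (λ.λ.2)) (λ.(λ.λ.λ.1 0) (λ.1))
  [1] λ.(λ.(λ.λ.λ.1 0) (λ.1)) ((λ.(λ.λ.λ.1 0) (λ.1)) (λ.(λ.λ.λ.1 0) (λ.1))) (λ.λ.2)
  [2] λ.(λ.λ.λ.1 0) (λ.(λ.(λ.λ.λ.1 0) (λ.1)) (λ.(λ.λ.λ.1 0) (λ.1))) (λ.λ.2)
  [3] λ.(λ.λ.1 0) (λ.λ.2)
  [4] λ.λ.(λ.λ.3) 0
  [5] λ.λ.λ.2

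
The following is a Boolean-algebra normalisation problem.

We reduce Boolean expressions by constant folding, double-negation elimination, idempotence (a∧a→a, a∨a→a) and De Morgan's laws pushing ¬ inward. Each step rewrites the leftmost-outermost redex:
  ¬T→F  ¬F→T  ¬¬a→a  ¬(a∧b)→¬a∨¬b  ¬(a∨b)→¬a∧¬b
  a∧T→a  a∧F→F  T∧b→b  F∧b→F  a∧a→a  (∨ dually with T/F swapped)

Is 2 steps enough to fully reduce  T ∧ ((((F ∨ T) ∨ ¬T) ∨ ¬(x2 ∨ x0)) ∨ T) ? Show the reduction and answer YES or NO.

  start: T ∧ ((((F ∨ T) ∨ ¬T) ∨ ¬(x2 ∨ x0)) ∨ T)
  →1  (((F ∨ T) ∨ ¬T) ∨ ¬(x2 ∨ x0)) ∨ T
  →2  T

Answer: YES — reaches normal form T in 2 ≤ 2 steps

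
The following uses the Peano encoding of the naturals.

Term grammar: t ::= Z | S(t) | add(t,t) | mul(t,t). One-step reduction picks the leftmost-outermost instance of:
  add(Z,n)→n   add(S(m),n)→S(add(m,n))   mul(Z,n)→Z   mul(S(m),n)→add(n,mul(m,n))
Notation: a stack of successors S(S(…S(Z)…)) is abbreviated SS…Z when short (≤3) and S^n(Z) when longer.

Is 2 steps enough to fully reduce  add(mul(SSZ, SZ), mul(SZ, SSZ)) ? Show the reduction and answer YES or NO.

  start: add(mul(SSZ, SZ), mul(SZ, SSZ))
  [1] add(add(SZ, mul(SZ, SZ)), mul(SZ, SSZ))
  [2] add(S(add(Z, mul(SZ, SZ))), mul(SZ, SSZ))

Answer: NO — after 2 steps the term is add(S(add(Z, mul(SZ, SZ))), mul(SZ, SSZ)), not yet normal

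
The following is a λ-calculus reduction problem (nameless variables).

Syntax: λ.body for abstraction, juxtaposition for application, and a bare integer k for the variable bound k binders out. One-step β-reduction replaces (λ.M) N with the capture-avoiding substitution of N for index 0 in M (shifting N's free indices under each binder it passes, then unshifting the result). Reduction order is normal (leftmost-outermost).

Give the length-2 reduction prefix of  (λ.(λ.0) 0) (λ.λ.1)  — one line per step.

  start: (λ.(λ.0) 0) (λ.λ.1)
  →1  (λ.0) (λ.λ.1)
  →2  λ.λ.1

Answer: after 2 steps: λ.λ.1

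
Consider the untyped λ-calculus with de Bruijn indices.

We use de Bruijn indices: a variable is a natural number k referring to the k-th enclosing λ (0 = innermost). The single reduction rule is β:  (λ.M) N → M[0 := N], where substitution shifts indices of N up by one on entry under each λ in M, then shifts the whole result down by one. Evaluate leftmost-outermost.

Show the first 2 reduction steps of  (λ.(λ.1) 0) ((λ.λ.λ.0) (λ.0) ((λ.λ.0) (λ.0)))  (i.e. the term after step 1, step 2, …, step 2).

Answer: after 2 steps: (λ.λ.λ.0) (λ.0) ((λ.λ.0) (λ.0))

Derivation:
  start: (λ.(λ.1) 0) ((λ.λ.λ.0) (λ.0) ((λ.λ.0) (λ.0)))
  [1] (λ.(λ.λ.λ.0) (λ.0) ((λ.λ.0) (λ.0))) ((λ.λ.λ.0) (λ.0) ((λ.λ.0) (λ.0)))
  [2] (λ.λ.λ.0) (λ.0) ((λ.λ.0) (λ.0))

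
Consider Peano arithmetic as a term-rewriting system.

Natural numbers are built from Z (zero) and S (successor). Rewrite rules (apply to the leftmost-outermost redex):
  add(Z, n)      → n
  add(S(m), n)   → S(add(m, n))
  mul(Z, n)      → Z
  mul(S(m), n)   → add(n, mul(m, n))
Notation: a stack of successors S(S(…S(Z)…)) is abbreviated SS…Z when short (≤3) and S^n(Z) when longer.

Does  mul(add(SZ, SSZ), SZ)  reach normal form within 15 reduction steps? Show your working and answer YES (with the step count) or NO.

  start: mul(add(SZ, SSZ), SZ)
  step 1: mul(S(add(Z, SSZ)), SZ)
  step 2: add(SZ, mul(add(Z, SSZ), SZ))
  step 3: S(add(Z, mul(add(Z, SSZ), SZ)))
  step 4: S(mul(add(Z, SSZ), SZ))
  step 5: S(mul(SSZ, SZ))
  step 6: S(add(SZ, mul(SZ, SZ)))
  step 7: S(S(add(Z, mul(SZ, SZ))))
  step 8: S(S(mul(SZ, SZ)))
  step 9: S(S(add(SZ, mul(Z, SZ))))
  step 10: S(S(S(add(Z, mul(Z, SZ)))))
  step 11: S(S(S(mul(Z, SZ))))
  step 12: SSSZ

Answer: YES — reaches normal form SSSZ in 12 ≤ 15 steps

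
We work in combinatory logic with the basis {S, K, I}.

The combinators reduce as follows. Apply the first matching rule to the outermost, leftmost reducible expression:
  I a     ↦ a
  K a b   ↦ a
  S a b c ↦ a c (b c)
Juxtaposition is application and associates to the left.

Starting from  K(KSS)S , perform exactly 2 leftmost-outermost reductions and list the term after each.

Answer: after 2 steps: S

Derivation:
  start: K(KSS)S
  step 1: KSS
  step 2: S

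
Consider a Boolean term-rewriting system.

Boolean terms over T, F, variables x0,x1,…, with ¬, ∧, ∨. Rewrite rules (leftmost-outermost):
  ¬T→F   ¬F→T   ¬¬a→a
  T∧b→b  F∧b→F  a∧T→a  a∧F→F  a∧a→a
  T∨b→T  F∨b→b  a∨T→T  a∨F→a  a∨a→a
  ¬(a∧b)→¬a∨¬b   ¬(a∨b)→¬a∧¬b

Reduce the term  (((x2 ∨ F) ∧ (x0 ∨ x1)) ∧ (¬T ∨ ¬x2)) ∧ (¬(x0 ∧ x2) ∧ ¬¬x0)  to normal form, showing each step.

  start: (((x2 ∨ F) ∧ (x0 ∨ x1)) ∧ (¬T ∨ ¬x2)) ∧ (¬(x0 ∧ x2) ∧ ¬¬x0)
  [1] ((x2 ∧ (x0 ∨ x1)) ∧ (¬T ∨ ¬x2)) ∧ (¬(x0 ∧ x2) ∧ ¬¬x0)
  [2] ((x2 ∧ (x0 ∨ x1)) ∧ (F ∨ ¬x2)) ∧ (¬(x0 ∧ x2) ∧ ¬¬x0)
  [3] ((x2 ∧ (x0 ∨ x1)) ∧ ¬x2) ∧ (¬(x0 ∧ x2) ∧ ¬¬x0)
  [4] ((x2 ∧ (x0 ∨ x1)) ∧ ¬x2) ∧ ((¬x0 ∨ ¬x2) ∧ ¬¬x0)
  [5] ((x2 ∧ (x0 ∨ x1)) ∧ ¬x2) ∧ ((¬x0 ∨ ¬x2) ∧ x0)

Answer: normal form = ((x2 ∧ (x0 ∨ x1)) ∧ ¬x2) ∧ ((¬x0 ∨ ¬x2) ∧ x0)  (in 5 steps)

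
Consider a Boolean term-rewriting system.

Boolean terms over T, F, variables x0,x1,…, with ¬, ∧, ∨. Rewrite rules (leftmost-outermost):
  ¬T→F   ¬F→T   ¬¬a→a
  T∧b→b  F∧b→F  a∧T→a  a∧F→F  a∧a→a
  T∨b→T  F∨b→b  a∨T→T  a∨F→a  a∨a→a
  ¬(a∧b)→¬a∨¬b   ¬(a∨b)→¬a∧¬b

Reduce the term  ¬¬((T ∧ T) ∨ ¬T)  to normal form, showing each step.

  start: ¬¬((T ∧ T) ∨ ¬T)
  →1  (T ∧ T) ∨ ¬T
  →2  T ∨ ¬T
  →3  T

Answer: normal form = T  (in 3 steps)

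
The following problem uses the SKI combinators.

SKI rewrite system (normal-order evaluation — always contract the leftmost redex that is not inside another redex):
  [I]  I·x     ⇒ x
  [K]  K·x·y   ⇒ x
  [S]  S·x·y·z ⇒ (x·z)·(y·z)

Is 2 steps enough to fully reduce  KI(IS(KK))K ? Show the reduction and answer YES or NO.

Answer: YES — reaches normal form K in 2 ≤ 2 steps

Derivation:
  start: KI(IS(KK))K
  →1  IK
  →2  K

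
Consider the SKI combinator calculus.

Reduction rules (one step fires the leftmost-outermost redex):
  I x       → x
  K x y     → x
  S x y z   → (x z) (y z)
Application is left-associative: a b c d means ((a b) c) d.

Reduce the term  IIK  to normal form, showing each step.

Answer: normal form = K  (in 2 steps)

Working:
  start: IIK
  step 1: IK
  step 2: K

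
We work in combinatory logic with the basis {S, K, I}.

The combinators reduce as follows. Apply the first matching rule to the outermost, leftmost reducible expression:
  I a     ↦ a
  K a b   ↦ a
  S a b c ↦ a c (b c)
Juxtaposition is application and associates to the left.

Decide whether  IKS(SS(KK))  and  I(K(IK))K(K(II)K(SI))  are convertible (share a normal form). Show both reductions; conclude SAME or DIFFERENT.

Term A:
  start: IKS(SS(KK))
  step 1: KS(SS(KK))
  step 2: S

Term B:
  start: I(K(IK))K(K(II)K(SI))
  step 1: K(IK)K(K(II)K(SI))
  step 2: IK(K(II)K(SI))
  step 3: K(K(II)K(SI))
  step 4: K(II(SI))
  step 5: K(I(SI))
  step 6: K(SI)

Answer: DIFFERENT — A ⇓ S, B ⇓ K(SI)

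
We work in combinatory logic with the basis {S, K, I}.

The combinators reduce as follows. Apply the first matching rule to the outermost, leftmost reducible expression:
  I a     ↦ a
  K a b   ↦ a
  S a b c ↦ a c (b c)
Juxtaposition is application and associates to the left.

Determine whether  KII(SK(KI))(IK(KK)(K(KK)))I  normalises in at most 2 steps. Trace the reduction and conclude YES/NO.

  start: KII(SK(KI))(IK(KK)(K(KK)))I
  step 1: I(SK(KI))(IK(KK)(K(KK)))I
  step 2: SK(KI)(IK(KK)(K(KK)))I

Answer: NO — after 2 steps the term is SK(KI)(IK(KK)(K(KK)))I, not yet normal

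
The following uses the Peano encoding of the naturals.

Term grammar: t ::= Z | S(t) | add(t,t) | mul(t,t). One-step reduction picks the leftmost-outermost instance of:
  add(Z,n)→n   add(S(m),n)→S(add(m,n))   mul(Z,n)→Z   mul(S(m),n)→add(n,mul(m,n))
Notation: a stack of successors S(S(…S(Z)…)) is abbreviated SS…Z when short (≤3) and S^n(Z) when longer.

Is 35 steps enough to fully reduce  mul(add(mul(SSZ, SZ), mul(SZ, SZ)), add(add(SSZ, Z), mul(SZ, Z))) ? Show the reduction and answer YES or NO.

Answer: NO — after 35 steps the term is S(S(S(S(mul(add(Z, mul(SZ, SZ)), add(add(SSZ, Z), mul(SZ, Z))))))), not yet normal

Derivation:
  start: mul(add(mul(SSZ, SZ), mul(SZ, SZ)), add(add(SSZ, Z), mul(SZ, Z)))
  [1] mul(add(add(SZ, mul(SZ, SZ)), mul(SZ, SZ)), add(add(SSZ, Z), mul(SZ, Z)))
  [2] mul(add(S(add(Z, mul(SZ, SZ))), mul(SZ, SZ)), add(add(SSZ, Z), mul(SZ, Z)))
  [3] mul(S(add(add(Z, mul(SZ, SZ)), mul(SZ, SZ))), add(add(SSZ, Z), mul(SZ, Z)))
  [4] add(add(add(SSZ, Z), mul(SZ, Z)), mul(add(add(Z, mul(SZ, SZ)), mul(SZ, SZ)), add(add(SSZ, Z), mul(SZ, Z))))
  [5] add(add(S(add(SZ, Z)), mul(SZ, Z)), mul(add(add(Z, mul(SZ, SZ)), mul(SZ, SZ)), add(add(SSZ, Z), mul(SZ, Z))))
  [6] add(S(add(add(SZ, Z), mul(SZ, Z))), mul(add(add(Z, mul(SZ, SZ)), mul(SZ, SZ)), add(add(SSZ, Z), mul(SZ, Z))))
  [7] S(add(add(add(SZ, Z), mul(SZ, Z)), mul(add(add(Z, mul(SZ, SZ)), mul(SZ, SZ)), add(add(SSZ, Z), mul(SZ, Z)))))
  [8] S(add(add(S(add(Z, Z)), mul(SZ, Z)), mul(add(add(Z, mul(SZ, SZ)), mul(SZ, SZ)), add(add(SSZ, Z), mul(SZ, Z)))))
  [9] S(add(S(add(add(Z, Z), mul(SZ, Z))), mul(add(add(Z, mul(SZ, SZ)), mul(SZ, SZ)), add(add(SSZ, Z), mul(SZ, Z)))))
  [10] S(S(add(add(add(Z, Z), mul(SZ, Z)), mul(add(add(Z, mul(SZ, SZ)), mul(SZ, SZ)), add(add(SSZ, Z), mul(SZ, Z))))))
  [11] S(S(add(add(Z, mul(SZ, Z)), mul(add(add(Z, mul(SZ, SZ)), mul(SZ, SZ)), add(add(SSZ, Z), mul(SZ, Z))))))
  [12] S(S(add(mul(SZ, Z), mul(add(add(Z, mul(SZ, SZ)), mul(SZ, SZ)), add(add(SSZ, Z), mul(SZ, Z))))))
  [13] S(S(add(add(Z, mul(Z, Z)), mul(add(add(Z, mul(SZ, SZ)), mul(SZ, SZ)), add(add(SSZ, Z), mul(SZ, Z))))))
  [14] S(S(add(mul(Z, Z), mul(add(add(Z, mul(SZ, SZ)), mul(SZ, SZ)), add(add(SSZ, Z), mul(SZ, Z))))))
  [15] S(S(add(Z, mul(add(add(Z, mul(SZ, SZ)), mul(SZ, SZ)), add(add(SSZ, Z), mul(SZ, Z))))))
  [16] S(S(mul(add(add(Z, mul(SZ, SZ)), mul(SZ, SZ)), add(add(SSZ, Z), mul(SZ, Z)))))
  [17] S(S(mul(add(mul(SZ, SZ), mul(SZ, SZ)), add(add(SSZ, Z), mul(SZ, Z)))))
  [18] S(S(mul(add(add(SZ, mul(Z, SZ)), mul(SZ, SZ)), add(add(SSZ, Z), mul(SZ, Z)))))
  [19] S(S(mul(add(S(add(Z, mul(Z, SZ))), mul(SZ, SZ)), add(add(SSZ, Z), mul(SZ, Z)))))
  [20] S(S(mul(S(add(add(Z, mul(Z, SZ)), mul(SZ, SZ))), add(add(SSZ, Z), mul(SZ, Z)))))
  [21] S(S(add(add(add(SSZ, Z), mul(SZ, Z)), mul(add(add(Z, mul(Z, SZ)), mul(SZ, SZ)), add(add(SSZ, Z), mul(SZ, Z))))))
  [22] S(S(add(add(S(add(SZ, Z)), mul(SZ, Z)), mul(add(add(Z, mul(Z, SZ)), mul(SZ, SZ)), add(add(SSZ, Z), mul(SZ, Z))))))
  [23] S(S(add(S(add(add(SZ, Z), mul(SZ, Z))), mul(add(add(Z, mul(Z, SZ)), mul(SZ, SZ)), add(add(SSZ, Z), mul(SZ, Z))))))
  [24] S(S(S(add(add(add(SZ, Z), mul(SZ, Z)), mul(add(add(Z, mul(Z, SZ)), mul(SZ, SZ)), add(add(SSZ, Z), mul(SZ, Z)))))))
  [25] S(S(S(add(add(S(add(Z, Z)), mul(SZ, Z)), mul(add(add(Z, mul(Z, SZ)), mul(SZ, SZ)), add(add(SSZ, Z), mul(SZ, Z)))))))
  [26] S(S(S(add(S(add(add(Z, Z), mul(SZ, Z))), mul(add(add(Z, mul(Z, SZ)), mul(SZ, SZ)), add(add(SSZ, Z), mul(SZ, Z)))))))
  [27] S(S(S(S(add(add(add(Z, Z), mul(SZ, Z)), mul(add(add(Z, mul(Z, SZ)), mul(SZ, SZ)), add(add(SSZ, Z), mul(SZ, Z))))))))
  [28] S(S(S(S(add(add(Z, mul(SZ, Z)), mul(add(add(Z, mul(Z, SZ)), mul(SZ, SZ)), add(add(SSZ, Z), mul(SZ, Z))))))))
  [29] S(S(S(S(add(mul(SZ, Z), mul(add(add(Z, mul(Z, SZ)), mul(SZ, SZ)), add(add(SSZ, Z), mul(SZ, Z))))))))
  [30] S(S(S(S(add(add(Z, mul(Z, Z)), mul(add(add(Z, mul(Z, SZ)), mul(SZ, SZ)), add(add(SSZ, Z), mul(SZ, Z))))))))
  [31] S(S(S(S(add(mul(Z, Z), mul(add(add(Z, mul(Z, SZ)), mul(SZ, SZ)), add(add(SSZ, Z), mul(SZ, Z))))))))
  [32] S(S(S(S(add(Z, mul(add(add(Z, mul(Z, SZ)), mul(SZ, SZ)), add(add(SSZ, Z), mul(SZ, Z))))))))
  [33] S(S(S(S(mul(add(add(Z, mul(Z, SZ)), mul(SZ, SZ)), add(add(SSZ, Z), mul(SZ, Z)))))))
  [34] S(S(S(S(mul(add(mul(Z, SZ), mul(SZ, SZ)), add(add(SSZ, Z), mul(SZ, Z)))))))
  [35] S(S(S(S(mul(add(Z, mul(SZ, SZ)), add(add(SSZ, Z), mul(SZ, Z)))))))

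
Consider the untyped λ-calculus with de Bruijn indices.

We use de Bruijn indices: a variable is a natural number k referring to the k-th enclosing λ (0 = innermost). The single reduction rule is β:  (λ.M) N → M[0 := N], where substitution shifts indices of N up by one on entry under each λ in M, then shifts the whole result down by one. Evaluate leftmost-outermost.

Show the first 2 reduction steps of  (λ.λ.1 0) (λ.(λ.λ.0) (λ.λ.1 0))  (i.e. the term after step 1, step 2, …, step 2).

Answer: after 2 steps: λ.(λ.λ.0) (λ.λ.1 0)

Working:
  start: (λ.λ.1 0) (λ.(λ.λ.0) (λ.λ.1 0))
  step 1: λ.(λ.(λ.λ.0) (λ.λ.1 0)) 0
  step 2: λ.(λ.λ.0) (λ.λ.1 0)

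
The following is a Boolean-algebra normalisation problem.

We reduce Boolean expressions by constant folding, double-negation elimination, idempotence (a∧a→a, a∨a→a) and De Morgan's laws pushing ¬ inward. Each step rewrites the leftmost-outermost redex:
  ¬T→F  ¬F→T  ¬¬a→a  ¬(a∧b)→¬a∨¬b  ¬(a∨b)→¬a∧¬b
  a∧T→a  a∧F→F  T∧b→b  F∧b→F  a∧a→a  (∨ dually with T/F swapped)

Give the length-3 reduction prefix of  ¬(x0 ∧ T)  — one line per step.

  start: ¬(x0 ∧ T)
  [1] ¬x0 ∨ ¬T
  [2] ¬x0 ∨ F
  [3] ¬x0

Answer: after 3 steps: ¬x0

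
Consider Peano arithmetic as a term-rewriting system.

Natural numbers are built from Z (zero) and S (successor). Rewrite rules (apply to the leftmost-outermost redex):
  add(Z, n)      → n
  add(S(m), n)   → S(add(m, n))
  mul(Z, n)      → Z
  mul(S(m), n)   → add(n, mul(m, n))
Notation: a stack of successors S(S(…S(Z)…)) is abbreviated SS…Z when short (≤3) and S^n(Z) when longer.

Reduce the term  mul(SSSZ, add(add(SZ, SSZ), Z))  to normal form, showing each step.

  start: mul(SSSZ, add(add(SZ, SSZ), Z))
  [1] add(add(add(SZ, SSZ), Z), mul(SSZ, add(add(SZ, SSZ), Z)))
  [2] add(add(S(add(Z, SSZ)), Z), mul(SSZ, add(add(SZ, SSZ), Z)))
  [3] add(S(add(add(Z, SSZ), Z)), mul(SSZ, add(add(SZ, SSZ), Z)))
  [4] S(add(add(add(Z, SSZ), Z), mul(SSZ, add(add(SZ, SSZ), Z))))
  [5] S(add(add(SSZ, Z), mul(SSZ, add(add(SZ, SSZ), Z))))
  [6] S(add(S(add(SZ, Z)), mul(SSZ, add(add(SZ, SSZ), Z))))
  [7] S(S(add(add(SZ, Z), mul(SSZ, add(add(SZ, SSZ), Z)))))
  [8] S(S(add(S(add(Z, Z)), mul(SSZ, add(add(SZ, SSZ), Z)))))
  [9] S(S(S(add(add(Z, Z), mul(SSZ, add(add(SZ, SSZ), Z))))))
  [10] S(S(S(add(Z, mul(SSZ, add(add(SZ, SSZ), Z))))))
  [11] S(S(S(mul(SSZ, add(add(SZ, SSZ), Z)))))
  [12] S(S(S(add(add(add(SZ, SSZ), Z), mul(SZ, add(add(SZ, SSZ), Z))))))
  [13] S(S(S(add(add(S(add(Z, SSZ)), Z), mul(SZ, add(add(SZ, SSZ), Z))))))
  [14] S(S(S(add(S(add(add(Z, SSZ), Z)), mul(SZ, add(add(SZ, SSZ), Z))))))
  [15] S(S(S(S(add(add(add(Z, SSZ), Z), mul(SZ, add(add(SZ, SSZ), Z)))))))
  [16] S(S(S(S(add(add(SSZ, Z), mul(SZ, add(add(SZ, SSZ), Z)))))))
  [17] S(S(S(S(add(S(add(SZ, Z)), mul(SZ, add(add(SZ, SSZ), Z)))))))
  [18] S(S(S(S(S(add(add(SZ, Z), mul(SZ, add(add(SZ, SSZ), Z))))))))
  [19] S(S(S(S(S(add(S(add(Z, Z)), mul(SZ, add(add(SZ, SSZ), Z))))))))
  [20] S(S(S(S(S(S(add(add(Z, Z), mul(SZ, add(add(SZ, SSZ), Z)))))))))
  [21] S(S(S(S(S(S(add(Z, mul(SZ, add(add(SZ, SSZ), Z)))))))))
  [22] S(S(S(S(S(S(mul(SZ, add(add(SZ, SSZ), Z))))))))
  [23] S(S(S(S(S(S(add(add(add(SZ, SSZ), Z), mul(Z, add(add(SZ, SSZ), Z)))))))))
  [24] S(S(S(S(S(S(add(add(S(add(Z, SSZ)), Z), mul(Z, add(add(SZ, SSZ), Z)))))))))
  [25] S(S(S(S(S(S(add(S(add(add(Z, SSZ), Z)), mul(Z, add(add(SZ, SSZ), Z)))))))))
  [26] S(S(S(S(S(S(S(add(add(add(Z, SSZ), Z), mul(Z, add(add(SZ, SSZ), Z))))))))))
  [27] S(S(S(S(S(S(S(add(add(SSZ, Z), mul(Z, add(add(SZ, SSZ), Z))))))))))
  [28] S(S(S(S(S(S(S(add(S(add(SZ, Z)), mul(Z, add(add(SZ, SSZ), Z))))))))))
  [29] S(S(S(S(S(S(S(S(add(add(SZ, Z), mul(Z, add(add(SZ, SSZ), Z)))))))))))
  [30] S(S(S(S(S(S(S(S(add(S(add(Z, Z)), mul(Z, add(add(SZ, SSZ), Z)))))))))))
  [31] S(S(S(S(S(S(S(S(S(add(add(Z, Z), mul(Z, add(add(SZ, SSZ), Z))))))))))))
  [32] S(S(S(S(S(S(S(S(S(add(Z, mul(Z, add(add(SZ, SSZ), Z))))))))))))
  [33] S(S(S(S(S(S(S(S(S(mul(Z, add(add(SZ, SSZ), Z)))))))))))
  [34] S^9(Z)

Answer: normal form = S^9(Z)  (in 34 steps)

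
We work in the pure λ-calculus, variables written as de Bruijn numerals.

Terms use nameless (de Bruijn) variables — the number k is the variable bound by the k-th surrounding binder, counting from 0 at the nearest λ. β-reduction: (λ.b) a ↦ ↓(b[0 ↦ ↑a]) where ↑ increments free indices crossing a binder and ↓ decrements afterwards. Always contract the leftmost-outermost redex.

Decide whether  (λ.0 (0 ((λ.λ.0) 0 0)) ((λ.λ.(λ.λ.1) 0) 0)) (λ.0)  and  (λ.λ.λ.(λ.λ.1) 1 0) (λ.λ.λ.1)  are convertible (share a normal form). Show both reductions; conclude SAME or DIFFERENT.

Answer: SAME — A ⇓ λ.λ.1, B ⇓ λ.λ.1

Reduction:
Term A:
  start: (λ.0 (0 ((λ.λ.0) 0 0)) ((λ.λ.(λ.λ.1) 0) 0)) (λ.0)
  step 1: (λ.0) ((λ.0) ((λ.λ.0) (λ.0) (λ.0))) ((λ.λ.(λ.λ.1) 0) (λ.0))
  step 2: (λ.0) ((λ.λ.0) (λ.0) (λ.0)) ((λ.λ.(λ.λ.1) 0) (λ.0))
  step 3: (λ.λ.0) (λ.0) (λ.0) ((λ.λ.(λ.λ.1) 0) (λ.0))
  step 4: (λ.0) (λ.0) ((λ.λ.(λ.λ.1) 0) (λ.0))
  step 5: (λ.0) ((λ.λ.(λ.λ.1) 0) (λ.0))
  step 6: (λ.λ.(λ.λ.1) 0) (λ.0)
  step 7: λ.(λ.λ.1) 0
  step 8: λ.λ.1

Term B:
  start: (λ.λ.λ.(λ.λ.1) 1 0) (λ.λ.λ.1)
  step 1: λ.λ.(λ.λ.1) 1 0
  step 2: λ.λ.(λ.2) 0
  step 3: λ.λ.1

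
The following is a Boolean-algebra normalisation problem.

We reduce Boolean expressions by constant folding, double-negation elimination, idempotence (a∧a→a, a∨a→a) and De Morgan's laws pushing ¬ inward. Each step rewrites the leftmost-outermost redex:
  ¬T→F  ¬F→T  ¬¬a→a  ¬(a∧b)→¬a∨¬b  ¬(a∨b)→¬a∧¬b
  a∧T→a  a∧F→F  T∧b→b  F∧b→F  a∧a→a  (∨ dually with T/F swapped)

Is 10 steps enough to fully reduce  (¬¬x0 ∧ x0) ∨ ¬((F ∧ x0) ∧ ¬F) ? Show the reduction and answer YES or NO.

Answer: YES — reaches normal form T in 8 ≤ 10 steps

Working:
  start: (¬¬x0 ∧ x0) ∨ ¬((F ∧ x0) ∧ ¬F)
  step 1: (x0 ∧ x0) ∨ ¬((F ∧ x0) ∧ ¬F)
  step 2: x0 ∨ ¬((F ∧ x0) ∧ ¬F)
  step 3: x0 ∨ (¬(F ∧ x0) ∨ ¬¬F)
  step 4: x0 ∨ ((¬F ∨ ¬x0) ∨ ¬¬F)
  step 5: x0 ∨ ((T ∨ ¬x0) ∨ ¬¬F)
  step 6: x0 ∨ (T ∨ ¬¬F)
  step 7: x0 ∨ T
  step 8: T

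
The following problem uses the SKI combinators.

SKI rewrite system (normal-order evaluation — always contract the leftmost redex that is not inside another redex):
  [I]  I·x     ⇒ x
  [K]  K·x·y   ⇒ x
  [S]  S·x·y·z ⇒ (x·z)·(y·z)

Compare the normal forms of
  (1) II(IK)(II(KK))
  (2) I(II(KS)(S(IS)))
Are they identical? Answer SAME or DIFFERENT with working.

Term A:
  start: II(IK)(II(KK))
  →1  I(IK)(II(KK))
  →2  IK(II(KK))
  →3  K(II(KK))
  →4  K(I(KK))
  →5  K(KK)

Term B:
  start: I(II(KS)(S(IS)))
  →1  II(KS)(S(IS))
  →2  I(KS)(S(IS))
  →3  KS(S(IS))
  →4  S

Answer: DIFFERENT — A ⇓ K(KK), B ⇓ S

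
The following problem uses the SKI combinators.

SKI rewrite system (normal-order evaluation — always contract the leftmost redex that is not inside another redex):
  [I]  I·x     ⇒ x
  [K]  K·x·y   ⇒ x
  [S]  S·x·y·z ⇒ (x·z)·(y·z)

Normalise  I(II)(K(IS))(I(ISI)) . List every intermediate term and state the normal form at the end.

Answer: normal form = S  (in 5 steps)

Reduction:
  start: I(II)(K(IS))(I(ISI))
  →1  II(K(IS))(I(ISI))
  →2  I(K(IS))(I(ISI))
  →3  K(IS)(I(ISI))
  →4  IS
  →5  S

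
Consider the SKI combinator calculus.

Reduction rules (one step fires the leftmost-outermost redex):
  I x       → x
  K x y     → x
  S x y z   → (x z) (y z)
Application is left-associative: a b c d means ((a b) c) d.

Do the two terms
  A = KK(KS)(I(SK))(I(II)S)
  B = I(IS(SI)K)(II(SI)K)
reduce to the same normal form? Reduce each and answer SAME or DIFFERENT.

Term A:
  start: KK(KS)(I(SK))(I(II)S)
  step 1: K(I(SK))(I(II)S)
  step 2: I(SK)
  step 3: SK

Term B:
  start: I(IS(SI)K)(II(SI)K)
  step 1: IS(SI)K(II(SI)K)
  step 2: S(SI)K(II(SI)K)
  step 3: SI(II(SI)K)(K(II(SI)K))
  step 4: I(K(II(SI)K))(II(SI)K(K(II(SI)K)))
  step 5: K(II(SI)K)(II(SI)K(K(II(SI)K)))
  step 6: II(SI)K
  step 7: I(SI)K
  step 8: SIK

Answer: DIFFERENT — A ⇓ SK, B ⇓ SIK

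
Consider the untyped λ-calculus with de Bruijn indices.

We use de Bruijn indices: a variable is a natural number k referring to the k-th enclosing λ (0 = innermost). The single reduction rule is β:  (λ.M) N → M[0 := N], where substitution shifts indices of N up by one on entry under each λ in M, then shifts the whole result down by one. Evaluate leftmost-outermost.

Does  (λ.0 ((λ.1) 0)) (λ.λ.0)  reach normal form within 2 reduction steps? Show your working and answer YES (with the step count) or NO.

Answer: YES — reaches normal form λ.0 in 2 ≤ 2 steps

Working:
  start: (λ.0 ((λ.1) 0)) (λ.λ.0)
  →1  (λ.λ.0) ((λ.λ.λ.0) (λ.λ.0))
  →2  λ.0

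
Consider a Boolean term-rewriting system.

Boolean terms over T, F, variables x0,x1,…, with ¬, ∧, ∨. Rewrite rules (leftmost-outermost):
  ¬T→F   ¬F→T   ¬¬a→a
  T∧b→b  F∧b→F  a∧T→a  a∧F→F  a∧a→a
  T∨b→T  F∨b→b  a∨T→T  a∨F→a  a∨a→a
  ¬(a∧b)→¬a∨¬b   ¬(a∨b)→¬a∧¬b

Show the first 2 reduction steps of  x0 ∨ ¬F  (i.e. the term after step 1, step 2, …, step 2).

Answer: after 2 steps: T

Reduction:
  start: x0 ∨ ¬F
  step 1: x0 ∨ T
  step 2: T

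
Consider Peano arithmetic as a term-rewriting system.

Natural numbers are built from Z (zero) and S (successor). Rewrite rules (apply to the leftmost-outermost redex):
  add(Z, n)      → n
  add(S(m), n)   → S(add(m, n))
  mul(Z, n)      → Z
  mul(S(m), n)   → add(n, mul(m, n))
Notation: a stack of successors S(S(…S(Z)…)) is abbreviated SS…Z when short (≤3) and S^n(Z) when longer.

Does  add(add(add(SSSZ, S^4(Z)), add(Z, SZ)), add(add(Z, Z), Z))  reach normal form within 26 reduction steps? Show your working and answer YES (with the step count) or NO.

  start: add(add(add(SSSZ, S^4(Z)), add(Z, SZ)), add(add(Z, Z), Z))
  step 1: add(add(S(add(SSZ, S^4(Z))), add(Z, SZ)), add(add(Z, Z), Z))
  step 2: add(S(add(add(SSZ, S^4(Z)), add(Z, SZ))), add(add(Z, Z), Z))
  step 3: S(add(add(add(SSZ, S^4(Z)), add(Z, SZ)), add(add(Z, Z), Z)))
  step 4: S(add(add(S(add(SZ, S^4(Z))), add(Z, SZ)), add(add(Z, Z), Z)))
  step 5: S(add(S(add(add(SZ, S^4(Z)), add(Z, SZ))), add(add(Z, Z), Z)))
  step 6: S(S(add(add(add(SZ, S^4(Z)), add(Z, SZ)), add(add(Z, Z), Z))))
  step 7: S(S(add(add(S(add(Z, S^4(Z))), add(Z, SZ)), add(add(Z, Z), Z))))
  step 8: S(S(add(S(add(add(Z, S^4(Z)), add(Z, SZ))), add(add(Z, Z), Z))))
  step 9: S(S(S(add(add(add(Z, S^4(Z)), add(Z, SZ)), add(add(Z, Z), Z)))))
  step 10: S(S(S(add(add(S^4(Z), add(Z, SZ)), add(add(Z, Z), Z)))))
  step 11: S(S(S(add(S(add(SSSZ, add(Z, SZ))), add(add(Z, Z), Z)))))
  step 12: S(S(S(S(add(add(SSSZ, add(Z, SZ)), add(add(Z, Z), Z))))))
  step 13: S(S(S(S(add(S(add(SSZ, add(Z, SZ))), add(add(Z, Z), Z))))))
  step 14: S(S(S(S(S(add(add(SSZ, add(Z, SZ)), add(add(Z, Z), Z)))))))
  step 15: S(S(S(S(S(add(S(add(SZ, add(Z, SZ))), add(add(Z, Z), Z)))))))
  step 16: S(S(S(S(S(S(add(add(SZ, add(Z, SZ)), add(add(Z, Z), Z))))))))
  step 17: S(S(S(S(S(S(add(S(add(Z, add(Z, SZ))), add(add(Z, Z), Z))))))))
  step 18: S(S(S(S(S(S(S(add(add(Z, add(Z, SZ)), add(add(Z, Z), Z)))))))))
  step 19: S(S(S(S(S(S(S(add(add(Z, SZ), add(add(Z, Z), Z)))))))))
  step 20: S(S(S(S(S(S(S(add(SZ, add(add(Z, Z), Z)))))))))
  step 21: S(S(S(S(S(S(S(S(add(Z, add(add(Z, Z), Z))))))))))
  step 22: S(S(S(S(S(S(S(S(add(add(Z, Z), Z)))))))))
  step 23: S(S(S(S(S(S(S(S(add(Z, Z)))))))))
  step 24: S^8(Z)

Answer: YES — reaches normal form S^8(Z) in 24 ≤ 26 steps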